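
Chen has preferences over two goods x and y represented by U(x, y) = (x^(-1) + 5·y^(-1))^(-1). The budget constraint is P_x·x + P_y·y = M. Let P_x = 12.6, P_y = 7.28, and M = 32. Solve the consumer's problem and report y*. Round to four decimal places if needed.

y* = 2.7674

MU_x ∝ x^(-2), MU_y ∝ 5·y^(-2), so MRS = (1/5)·(y/x)^(2) = P_x/P_y.
Hence y/x = (5·P_x/P_y)^(1/(2)), i.e. raised to the 0.5 power.
With the ratio pinned down, the budget gives x* = M/(P_x + P_y·(y/x)) and y* = (y/x)·x*.
Numerically y/x = 2.941742, so x* = 32/(12.6 + 7.28·2.941742) = 0.9407 and y* = 2.941742·0.9407 = 2.7674.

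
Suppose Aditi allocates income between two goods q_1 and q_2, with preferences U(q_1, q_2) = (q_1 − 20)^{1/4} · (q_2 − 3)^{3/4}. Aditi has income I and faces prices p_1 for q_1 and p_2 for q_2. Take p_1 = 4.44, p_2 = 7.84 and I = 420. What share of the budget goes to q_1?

share on q_1 = 0.3946

This is Cobb-Douglas in (q_1−20, q_2−3): tangency gives 0.25·p_2·(q_2−3) = 0.75·p_1·(q_1−20).
After buying the subsistence bundle (20, 3), a share 0.25 of the remaining income goes to q_1: q_1* = 20 + 0.25·(I − 20p_1 − 3p_2)/p_1.
Discretionary income = 420 − 20·4.44 − 3·7.84 = 307.68; q_1* = 20 + 0.25·307.68/4.44 = 37.3243; q_2* = 3 + 0.75·307.68/7.84 = 32.4337.
Expenditure on q_1: 4.44·37.3243 = 165.72; share = 0.3946.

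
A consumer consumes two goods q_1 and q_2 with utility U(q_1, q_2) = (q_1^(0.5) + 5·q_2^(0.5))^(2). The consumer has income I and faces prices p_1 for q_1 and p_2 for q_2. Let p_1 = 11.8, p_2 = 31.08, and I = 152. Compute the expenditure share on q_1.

share on q_1 = 0.0953

Numerically q_2/q_1 = 3.603645, so q_1* = 152/(11.8 + 31.08·3.603645) = 1.2278 and q_2* = 3.603645·1.2278 = 4.4245.
Expenditure on q_1: 11.8·1.2278 = 14.4877; share = 0.0953.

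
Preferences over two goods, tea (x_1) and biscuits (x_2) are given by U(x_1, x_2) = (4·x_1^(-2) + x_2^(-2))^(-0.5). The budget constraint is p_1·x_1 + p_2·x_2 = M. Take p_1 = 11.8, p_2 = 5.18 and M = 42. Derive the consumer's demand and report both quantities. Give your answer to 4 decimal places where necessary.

x_1* = 2.6097, x_2* = 2.1632

MRS = MU_x_1/MU_x_2 = 4·(x_2/x_1)^(3). Set equal to p_1/p_2.
Solve for the ratio: x_2/x_1 = [(1/4)·p_1/p_2]^(1/3).
With the ratio pinned down, the budget gives x_1* = M/(p_1 + p_2·(x_2/x_1)) and x_2* = (x_2/x_1)·x_1*.
Numerically x_2/x_1 = 0.828891, so x_1* = 42/(11.8 + 5.18·0.828891) = 2.6097 and x_2* = 0.828891·2.6097 = 2.1632.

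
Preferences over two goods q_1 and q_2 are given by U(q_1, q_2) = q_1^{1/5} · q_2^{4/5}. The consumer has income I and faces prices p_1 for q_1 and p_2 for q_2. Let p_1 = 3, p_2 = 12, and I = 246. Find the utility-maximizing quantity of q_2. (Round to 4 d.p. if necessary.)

Tangency: MRS = (1/4)·q_2/q_1 = p_1/p_2.
Rearranging, p_2·q_2 = 4·p_1·q_1. Substituting into the budget gives p_1·q_1·(1 + 4) = I.
Demand: q_1*(p_1,p_2,I) = 0.2·I/p_1 and q_2* = 0.8·I/p_2.
At p_1=3, p_2=12, I=246: q_2* = 0.8·246/12 = 16.4.

q_2* = 16.4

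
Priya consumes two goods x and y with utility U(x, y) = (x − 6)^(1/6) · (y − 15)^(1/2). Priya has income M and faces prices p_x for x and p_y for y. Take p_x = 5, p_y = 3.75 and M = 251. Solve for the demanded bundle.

x* = 14.2375, y* = 47.95

This is Cobb-Douglas in (x−6, y−15): tangency gives 1/6·p_y·(y−15) = 0.5·p_x·(x−6).
After buying the subsistence bundle (6, 15), a share 0.25 of the remaining income goes to x: x* = 6 + 0.25·(M − 6p_x − 15p_y)/p_x.
Discretionary income = 251 − 6·5 − 15·3.75 = 164.75; x* = 6 + 0.25·164.75/5 = 14.2375; y* = 15 + 0.75·164.75/3.75 = 47.95.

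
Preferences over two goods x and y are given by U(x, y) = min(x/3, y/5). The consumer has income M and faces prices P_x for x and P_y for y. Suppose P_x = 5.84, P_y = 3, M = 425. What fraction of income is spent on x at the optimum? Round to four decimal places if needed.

With perfect complements, no substitution: consume in ratio x:y = 3:5.
Budget: P_x·x + P_y·(5/3)·x = M, so (3·P_x + 5·P_y)·x = 3·M.
Demand: x*(P_x,P_y,M) = 3·M/(3·P_x + 5·P_y), y* = 5·M/(3·P_x + 5·P_y).
Here 3·5.84 + 5·3 = 32.52, giving x* = 39.2066 and y* = 65.3444.
Expenditure on x: 5.84·39.2066 = 228.9668; share = 0.5387.

share on x = 0.5387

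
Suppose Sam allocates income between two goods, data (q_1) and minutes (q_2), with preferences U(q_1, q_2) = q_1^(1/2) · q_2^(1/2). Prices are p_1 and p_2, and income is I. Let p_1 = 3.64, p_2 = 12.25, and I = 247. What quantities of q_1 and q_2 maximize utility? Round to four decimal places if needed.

q_1* = 33.9286, q_2* = 10.0816

MU_q_1/MU_q_2 = (0.5·q_2)/(0.5·q_1); tangency sets this equal to p_1/p_2.
So 0.5·p_2·q_2 = 0.5·p_1·q_1; combined with the budget, a share 0.5 of income goes to q_1.
Demand: q_1*(p_1,p_2,I) = 0.5·I/p_1 and q_2* = 0.5·I/p_2.
At p_1=3.64, p_2=12.25, I=247: q_1* = 0.5·247/3.64 = 33.9286, q_2* = 10.0816.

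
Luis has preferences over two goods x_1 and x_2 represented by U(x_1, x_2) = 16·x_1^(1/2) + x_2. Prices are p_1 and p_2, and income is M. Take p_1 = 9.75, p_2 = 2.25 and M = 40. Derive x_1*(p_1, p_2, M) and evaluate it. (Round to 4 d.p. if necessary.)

MU_x_1 = 8/√x_1, MU_x_2 = 1. Tangency: 8/√x_1 = p_1/p_2.
Solve: √x_1 = 8·p_2/p_1, so x_1*(p_1,p_2) = (8·p_2/p_1)², and x_2* = (M − p_1·x_1*)/p_2.
Plugging in: x_1* = (8·2.25/9.75)² = 3.4083.

x_1* = 3.4083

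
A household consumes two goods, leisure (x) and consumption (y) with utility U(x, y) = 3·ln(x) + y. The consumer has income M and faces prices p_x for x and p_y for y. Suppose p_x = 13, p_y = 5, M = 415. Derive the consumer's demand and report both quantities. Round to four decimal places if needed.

x* = 1.1538, y* = 80

MU_x = 3/x, MU_y = 1. Tangency: 3/x = p_x/p_y.
So x*(p_x,p_y) = 3·p_y/p_x, independent of income; and y* = (M − 3·p_y)/p_y.
At the given prices: x* = 3·5/13 = 1.1538, and y* = 80.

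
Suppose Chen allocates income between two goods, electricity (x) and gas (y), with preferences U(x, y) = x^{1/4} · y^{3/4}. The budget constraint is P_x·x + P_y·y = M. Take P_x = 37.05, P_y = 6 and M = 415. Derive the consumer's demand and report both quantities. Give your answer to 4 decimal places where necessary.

x* = 2.8003, y* = 51.875

Demand: x*(P_x,P_y,M) = 0.25·M/P_x and y* = 0.75·M/P_y.
At P_x=37.05, P_y=6, M=415: x* = 0.25·415/37.05 = 2.8003, y* = 51.875.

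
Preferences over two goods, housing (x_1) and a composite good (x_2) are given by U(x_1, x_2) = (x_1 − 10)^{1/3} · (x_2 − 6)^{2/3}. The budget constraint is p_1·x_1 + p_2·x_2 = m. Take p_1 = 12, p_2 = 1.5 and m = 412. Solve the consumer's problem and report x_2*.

Substituting into the budget: x_1* = 10 + 1/3·(m − 10·p_1 − 6·p_2)/p_1, and x_2* = 6 + 2/3·(…)/p_2.
Discretionary income = 412 − 10·12 − 6·1.5 = 283; x_2* = 6 + 2/3·283/1.5 = 131.7778.

x_2* = 131.7778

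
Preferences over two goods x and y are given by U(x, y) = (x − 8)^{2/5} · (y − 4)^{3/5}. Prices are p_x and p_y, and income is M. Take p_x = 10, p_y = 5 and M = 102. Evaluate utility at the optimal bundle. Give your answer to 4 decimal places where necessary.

V = 0.1547

Substituting into the budget: x* = 8 + 0.4·(M − 8·p_x − 4·p_y)/p_x, and y* = 4 + 0.6·(…)/p_y.
Discretionary income = 102 − 8·10 − 4·5 = 2; x* = 8 + 0.4·2/10 = 8.08; y* = 4 + 0.6·2/5 = 4.24.
Utility at the optimum: U(8.08, 4.24) = 0.1547.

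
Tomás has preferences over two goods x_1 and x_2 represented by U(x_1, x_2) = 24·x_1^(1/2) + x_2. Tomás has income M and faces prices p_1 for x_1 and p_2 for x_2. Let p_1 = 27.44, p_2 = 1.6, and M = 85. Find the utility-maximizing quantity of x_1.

Set MRS = p_1/p_2: 12·x_1^(−1/2) = p_1/p_2.
Solve: √x_1 = 12·p_2/p_1, so x_1*(p_1,p_2) = (12·p_2/p_1)², and x_2* = (M − p_1·x_1*)/p_2.
Plugging in: x_1* = (12·1.6/27.44)² = 0.4896.

x_1* = 0.4896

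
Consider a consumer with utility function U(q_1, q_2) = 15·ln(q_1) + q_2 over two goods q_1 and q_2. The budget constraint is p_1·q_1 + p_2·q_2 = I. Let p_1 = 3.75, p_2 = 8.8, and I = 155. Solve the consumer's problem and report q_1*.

So q_1*(p_1,p_2) = 15·p_2/p_1, independent of income; and q_2* = (I − 15·p_2)/p_2.
At the given prices: q_1* = 15·8.8/3.75 = 35.2.

q_1* = 35.2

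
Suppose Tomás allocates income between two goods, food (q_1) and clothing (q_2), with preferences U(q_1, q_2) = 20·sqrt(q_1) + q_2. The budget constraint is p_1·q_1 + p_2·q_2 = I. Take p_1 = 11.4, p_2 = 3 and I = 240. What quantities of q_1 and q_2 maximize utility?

MU_q_1 = 10/√q_1, MU_q_2 = 1. Tangency: 10/√q_1 = p_1/p_2.
Solve: √q_1 = 10·p_2/p_1, so q_1*(p_1,p_2) = (10·p_2/p_1)², and q_2* = (I − p_1·q_1*)/p_2.
Plugging in: q_1* = (10·3/11.4)² = 6.9252, q_2* = 53.6842.

q_1* = 6.9252, q_2* = 53.6842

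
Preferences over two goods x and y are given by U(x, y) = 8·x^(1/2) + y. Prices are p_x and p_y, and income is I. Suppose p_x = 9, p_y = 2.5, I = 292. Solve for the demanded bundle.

Thus x* = (4·p_y/p_x)² — independent of I — with the rest of income spent on y.
Plugging in: x* = (4·2.5/9)² = 1.2346, y* = 112.3556.

x* = 1.2346, y* = 112.3556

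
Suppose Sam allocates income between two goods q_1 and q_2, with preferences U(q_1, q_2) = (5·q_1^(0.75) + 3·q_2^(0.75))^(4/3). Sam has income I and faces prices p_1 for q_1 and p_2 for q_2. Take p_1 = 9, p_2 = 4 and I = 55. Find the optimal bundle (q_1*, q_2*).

Numerically q_2/q_1 = 3.321506, so q_1* = 55/(9 + 4·3.321506) = 2.4679 and q_2* = 3.321506·2.4679 = 8.1972.

q_1* = 2.4679, q_2* = 8.1972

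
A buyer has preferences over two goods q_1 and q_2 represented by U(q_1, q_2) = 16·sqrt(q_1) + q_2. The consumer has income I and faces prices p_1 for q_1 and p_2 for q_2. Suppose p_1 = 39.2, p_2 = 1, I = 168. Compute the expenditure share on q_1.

Utility is quasi-linear in q_2; the FOC for q_1 is 8/√q_1 = p_1/p_2.
Thus q_1* = (8·p_2/p_1)² — independent of I — with the rest of income spent on q_2.
Plugging in: q_1* = (8·1/39.2)² = 0.0416, q_2* = 166.3673.
Expenditure on q_1: 39.2·0.0416 = 1.6327; share = 0.0097.

share on q_1 = 0.0097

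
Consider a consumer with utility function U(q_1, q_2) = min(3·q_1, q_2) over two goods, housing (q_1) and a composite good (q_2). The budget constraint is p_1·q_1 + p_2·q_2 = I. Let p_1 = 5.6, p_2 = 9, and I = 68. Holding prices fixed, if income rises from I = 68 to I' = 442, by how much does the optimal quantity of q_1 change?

Leontief preferences: the optimum is at the kink where q_1/1 = q_2/3, i.e. q_2 = 3·q_1.
Budget: p_1·q_1 + p_2·3·q_1 = I, so (p_1 + 3·p_2)·q_1 = I.
Demand: q_1*(p_1,p_2,I) = I/(p_1 + 3·p_2), q_2* = 3·I/(p_1 + 3·p_2).
Here 5.6 + 3·9 = 32.6, giving q_1* = 2.0859.
At I' = 442: q_1* = 13.5583. Change: 13.5583 − 2.0859 = 11.4724.

Δq_1* = 11.4724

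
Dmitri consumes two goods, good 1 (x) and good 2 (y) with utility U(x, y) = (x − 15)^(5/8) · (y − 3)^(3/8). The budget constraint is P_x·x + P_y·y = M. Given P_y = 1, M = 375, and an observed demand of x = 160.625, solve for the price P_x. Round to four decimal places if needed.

P_x = 1.5

This is Cobb-Douglas in (x−15, y−3): tangency gives 0.625·P_y·(y−3) = 0.375·P_x·(x−15).
Substituting into the budget: x* = 15 + 0.625·(M − 15·P_x − 3·P_y)/P_x, and y* = 3 + 0.375·(…)/P_y.
Set x* = 160.625 in the demand function and solve for P_x: P_x = 1.5.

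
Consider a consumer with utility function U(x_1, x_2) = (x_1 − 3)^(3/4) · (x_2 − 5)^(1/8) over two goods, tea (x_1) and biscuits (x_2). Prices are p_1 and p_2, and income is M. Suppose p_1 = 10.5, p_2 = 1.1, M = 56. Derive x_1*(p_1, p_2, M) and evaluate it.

Let x_1' = x_1−3, x_2' = x_2−5. MRS = 6·x_2'/x_1' = p_1/p_2.
Substituting into the budget: x_1* = 3 + 6/7·(M − 3·p_1 − 5·p_2)/p_1, and x_2* = 5 + 1/7·(…)/p_2.
Discretionary income = 56 − 3·10.5 − 5·1.1 = 19; x_1* = 3 + 6/7·19/10.5 = 4.551.

x_1* = 4.551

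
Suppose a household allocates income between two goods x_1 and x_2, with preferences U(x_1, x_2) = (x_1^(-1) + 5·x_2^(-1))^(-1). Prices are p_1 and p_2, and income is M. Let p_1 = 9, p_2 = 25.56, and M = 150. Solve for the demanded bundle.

MU_x_1 ∝ x_1^(-2), MU_x_2 ∝ 5·x_2^(-2), so MRS = (1/5)·(x_2/x_1)^(2) = p_1/p_2.
Hence x_2/x_1 = (5·p_1/p_2)^(1/(2)), i.e. raised to the 0.5 power.
Substitute x_2 = (x_2/x_1)·x_1 into the budget: x_1* = M/(p_1 + p_2·(x_2/x_1)).
Numerically x_2/x_1 = 1.326862, so x_1* = 150/(9 + 25.56·1.326862) = 3.4953 and x_2* = 1.326862·3.4953 = 4.6378.

x_1* = 3.4953, x_2* = 4.6378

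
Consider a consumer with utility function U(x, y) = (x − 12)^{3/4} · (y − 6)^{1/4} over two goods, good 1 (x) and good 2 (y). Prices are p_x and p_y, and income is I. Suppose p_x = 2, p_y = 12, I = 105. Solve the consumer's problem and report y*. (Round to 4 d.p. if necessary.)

Let x' = x−12, y' = y−6. MRS = 3·y'/x' = p_x/p_y.
After buying the subsistence bundle (12, 6), a share 0.75 of the remaining income goes to x: x* = 12 + 0.75·(I − 12p_x − 6p_y)/p_x.
Discretionary income = 105 − 12·2 − 6·12 = 9; y* = 6 + 0.25·9/12 = 6.1875.

y* = 6.1875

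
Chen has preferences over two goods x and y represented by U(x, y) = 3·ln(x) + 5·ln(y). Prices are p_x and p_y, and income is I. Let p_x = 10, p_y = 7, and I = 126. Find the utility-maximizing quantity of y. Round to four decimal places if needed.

y* = 11.25

Tangency: MRS = (3/5)·y/x = p_x/p_y.
Rearranging, p_y·y = (5/3)·p_x·x. Substituting into the budget gives p_x·x·(1 + (5/3)) = I.
Demand: x*(p_x,p_y,I) = 0.375·I/p_x and y* = 0.625·I/p_y.
At p_x=10, p_y=7, I=126: y* = 0.625·126/7 = 11.25.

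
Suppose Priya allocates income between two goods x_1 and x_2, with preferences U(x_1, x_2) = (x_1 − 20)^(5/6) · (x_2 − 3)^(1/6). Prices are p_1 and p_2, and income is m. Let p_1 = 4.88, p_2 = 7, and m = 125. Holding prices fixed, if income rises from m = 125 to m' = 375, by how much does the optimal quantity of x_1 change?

Δx_1* = 42.6913

This is Cobb-Douglas in (x_1−20, x_2−3): tangency gives 5/6·p_2·(x_2−3) = 1/6·p_1·(x_1−20).
Substituting into the budget: x_1* = 20 + 5/6·(m − 20·p_1 − 3·p_2)/p_1, and x_2* = 3 + 1/6·(…)/p_2.
Discretionary income = 125 − 20·4.88 − 3·7 = 6.4; x_1* = 20 + 5/6·6.4/4.88 = 21.0929.
At m' = 375: x_1* = 63.7842. Change: 63.7842 − 21.0929 = 42.6913.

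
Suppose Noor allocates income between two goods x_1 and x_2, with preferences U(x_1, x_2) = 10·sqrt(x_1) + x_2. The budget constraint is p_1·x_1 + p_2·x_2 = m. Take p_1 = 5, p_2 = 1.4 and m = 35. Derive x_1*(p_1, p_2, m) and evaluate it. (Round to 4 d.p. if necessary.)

Set MRS = p_1/p_2: 5·x_1^(−1/2) = p_1/p_2.
Thus x_1* = (5·p_2/p_1)² — independent of m — with the rest of income spent on x_2.
Plugging in: x_1* = (5·1.4/5)² = 1.96.

x_1* = 1.96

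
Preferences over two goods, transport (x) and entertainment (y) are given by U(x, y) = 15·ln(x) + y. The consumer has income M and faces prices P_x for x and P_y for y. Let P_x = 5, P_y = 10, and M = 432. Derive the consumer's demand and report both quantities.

x* = 30, y* = 28.2

Set MRS = P_x/P_y: (15/x)/1 = P_x/P_y.
So x*(P_x,P_y) = 15·P_y/P_x, independent of income; and y* = (M − 15·P_y)/P_y.
At the given prices: x* = 15·10/5 = 30, and y* = 28.2.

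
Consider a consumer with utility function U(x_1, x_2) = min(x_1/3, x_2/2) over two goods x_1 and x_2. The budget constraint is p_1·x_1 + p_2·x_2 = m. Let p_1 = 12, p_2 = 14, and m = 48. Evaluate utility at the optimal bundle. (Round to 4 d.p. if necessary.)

V = 0.75

With perfect complements, no substitution: consume in ratio x_1:x_2 = 3:2.
Budget: p_1·x_1 + p_2·(2/3)·x_1 = m, so (3·p_1 + 2·p_2)·x_1 = 3·m.
Demand: x_1*(p_1,p_2,m) = 3·m/(3·p_1 + 2·p_2), x_2* = 2·m/(3·p_1 + 2·p_2).
Here 3·12 + 2·14 = 64, giving x_1* = 2.25 and x_2* = 1.5.
Utility at the optimum: U(2.25, 1.5) = 0.75.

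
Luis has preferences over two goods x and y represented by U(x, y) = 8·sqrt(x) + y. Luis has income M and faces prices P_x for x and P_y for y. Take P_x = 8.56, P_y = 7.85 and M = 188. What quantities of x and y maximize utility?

x* = 13.4559, y* = 9.2761

Set MRS = P_x/P_y: 4·x^(−1/2) = P_x/P_y.
Thus x* = (4·P_y/P_x)² — independent of M — with the rest of income spent on y.
Plugging in: x* = (4·7.85/8.56)² = 13.4559, y* = 9.2761.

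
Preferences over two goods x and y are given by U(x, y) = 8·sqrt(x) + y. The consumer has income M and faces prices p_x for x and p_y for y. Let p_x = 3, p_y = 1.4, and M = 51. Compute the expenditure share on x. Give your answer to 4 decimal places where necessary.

Utility is quasi-linear in y; the FOC for x is 4/√x = p_x/p_y.
Solve: √x = 4·p_y/p_x, so x*(p_x,p_y) = (4·p_y/p_x)², and y* = (M − p_x·x*)/p_y.
Plugging in: x* = (4·1.4/3)² = 3.4844, y* = 28.9619.
Expenditure on x: 3·3.4844 = 10.4533; share = 0.205.

share on x = 0.205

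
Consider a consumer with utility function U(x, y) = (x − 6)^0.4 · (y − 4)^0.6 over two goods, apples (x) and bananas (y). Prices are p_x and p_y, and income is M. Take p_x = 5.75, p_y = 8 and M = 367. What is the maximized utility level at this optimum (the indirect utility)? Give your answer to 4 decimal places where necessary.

Substituting into the budget: x* = 6 + 0.4·(M − 6·p_x − 4·p_y)/p_x, and y* = 4 + 0.6·(…)/p_y.
Discretionary income = 367 − 6·5.75 − 4·8 = 300.5; x* = 6 + 0.4·300.5/5.75 = 26.9043; y* = 4 + 0.6·300.5/8 = 26.5375.
Utility at the optimum: U(26.9043, 26.5375) = 21.8695.

V = 21.8695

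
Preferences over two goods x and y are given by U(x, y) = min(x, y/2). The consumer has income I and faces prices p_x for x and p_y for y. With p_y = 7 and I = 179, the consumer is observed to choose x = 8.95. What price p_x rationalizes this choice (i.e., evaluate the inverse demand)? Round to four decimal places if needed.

p_x = 6

Leontief preferences: the optimum is at the kink where x/1 = y/2, i.e. y = 2·x.
Budget: p_x·x + p_y·2·x = I, so (p_x + 2·p_y)·x = I.
Demand: x*(p_x,p_y,I) = I/(p_x + 2·p_y), y* = 2·I/(p_x + 2·p_y).
Set x* = 8.95 in the demand function and solve for p_x: p_x = 6.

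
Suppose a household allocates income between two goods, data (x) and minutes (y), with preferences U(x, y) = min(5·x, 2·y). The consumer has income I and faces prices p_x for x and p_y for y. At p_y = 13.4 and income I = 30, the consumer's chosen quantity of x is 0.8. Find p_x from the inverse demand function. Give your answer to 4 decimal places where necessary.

Leontief preferences: the optimum is at the kink where x/2 = y/5, i.e. y = (5/2)·x.
Budget: p_x·x + p_y·(5/2)·x = I, so (2·p_x + 5·p_y)·x = 2·I.
Demand: x*(p_x,p_y,I) = 2·I/(2·p_x + 5·p_y), y* = 5·I/(2·p_x + 5·p_y).
Set x* = 0.8 in the demand function and solve for p_x: p_x = 4.

p_x = 4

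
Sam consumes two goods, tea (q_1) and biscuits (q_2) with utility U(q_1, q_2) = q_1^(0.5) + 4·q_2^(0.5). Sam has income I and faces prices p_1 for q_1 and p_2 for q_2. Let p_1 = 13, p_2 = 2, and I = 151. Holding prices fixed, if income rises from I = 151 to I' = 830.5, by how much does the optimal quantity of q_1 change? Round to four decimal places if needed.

MRS = MU_q_1/MU_q_2 = (1/4)·(q_2/q_1)^(0.5). Set equal to p_1/p_2.
Hence q_2/q_1 = (4·p_1/p_2)^(1/(0.5)), i.e. raised to the 2 power.
With the ratio pinned down, the budget gives q_1* = I/(p_1 + p_2·(q_2/q_1)) and q_2* = (q_2/q_1)·q_1*.
Numerically q_2/q_1 = 676, so q_1* = 151/(13 + 2·676) = 0.1106.
At I' = 830.5: q_1* = 0.6084. Change: 0.6084 − 0.1106 = 0.4978.

Δq_1* = 0.4978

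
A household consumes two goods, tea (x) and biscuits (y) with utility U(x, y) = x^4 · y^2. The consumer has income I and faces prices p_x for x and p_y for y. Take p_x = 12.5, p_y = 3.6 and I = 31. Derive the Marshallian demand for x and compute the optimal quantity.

x* = 1.6533

MU_x/MU_y = (4·y)/(2·x); tangency sets this equal to p_x/p_y.
So 4·p_y·y = 2·p_x·x; combined with the budget, a share 2/3 of income goes to x.
Demand: x*(p_x,p_y,I) = 2/3·I/p_x and y* = 1/3·I/p_y.
At p_x=12.5, p_y=3.6, I=31: x* = 2/3·31/12.5 = 1.6533.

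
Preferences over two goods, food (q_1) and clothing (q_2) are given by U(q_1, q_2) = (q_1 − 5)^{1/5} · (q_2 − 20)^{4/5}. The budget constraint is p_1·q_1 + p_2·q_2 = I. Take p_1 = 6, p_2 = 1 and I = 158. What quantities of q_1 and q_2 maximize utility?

q_1* = 8.6, q_2* = 106.4

This is Cobb-Douglas in (q_1−5, q_2−20): tangency gives 0.2·p_2·(q_2−20) = 0.8·p_1·(q_1−5).
After buying the subsistence bundle (5, 20), a share 0.2 of the remaining income goes to q_1: q_1* = 5 + 0.2·(I − 5p_1 − 20p_2)/p_1.
Discretionary income = 158 − 5·6 − 20·1 = 108; q_1* = 5 + 0.2·108/6 = 8.6; q_2* = 20 + 0.8·108/1 = 106.4.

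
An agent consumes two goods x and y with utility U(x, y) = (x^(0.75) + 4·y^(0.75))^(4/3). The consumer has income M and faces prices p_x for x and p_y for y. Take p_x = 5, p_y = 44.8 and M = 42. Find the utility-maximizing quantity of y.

y* = 0.2461

Substitute y = (y/x)·x into the budget: x* = M/(p_x + p_y·(y/x)).
Numerically y/x = 0.03972, so x* = 42/(5 + 44.8·0.03972) = 6.1952 and y* = 0.03972·6.1952 = 0.2461.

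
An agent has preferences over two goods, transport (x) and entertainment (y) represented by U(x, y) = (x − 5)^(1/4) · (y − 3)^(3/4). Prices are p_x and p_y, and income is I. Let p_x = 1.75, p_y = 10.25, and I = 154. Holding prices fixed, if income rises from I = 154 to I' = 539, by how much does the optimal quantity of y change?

Δy* = 28.1707

This is Cobb-Douglas in (x−5, y−3): tangency gives 0.25·p_y·(y−3) = 0.75·p_x·(x−5).
After buying the subsistence bundle (5, 3), a share 0.25 of the remaining income goes to x: x* = 5 + 0.25·(I − 5p_x − 3p_y)/p_x.
Discretionary income = 154 − 5·1.75 − 3·10.25 = 114.5; y* = 3 + 0.75·114.5/10.25 = 11.378.
At I' = 539: y* = 39.5488. Change: 39.5488 − 11.378 = 28.1707.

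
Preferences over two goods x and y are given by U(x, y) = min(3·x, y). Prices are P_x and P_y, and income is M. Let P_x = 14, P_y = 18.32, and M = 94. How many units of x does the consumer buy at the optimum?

With perfect complements, no substitution: consume in ratio x:y = 1:3.
Budget: P_x·x + P_y·3·x = M, so (P_x + 3·P_y)·x = M.
Demand: x*(P_x,P_y,M) = M/(P_x + 3·P_y), y* = 3·M/(P_x + 3·P_y).
Here 14 + 3·18.32 = 68.96, giving x* = 1.3631.

x* = 1.3631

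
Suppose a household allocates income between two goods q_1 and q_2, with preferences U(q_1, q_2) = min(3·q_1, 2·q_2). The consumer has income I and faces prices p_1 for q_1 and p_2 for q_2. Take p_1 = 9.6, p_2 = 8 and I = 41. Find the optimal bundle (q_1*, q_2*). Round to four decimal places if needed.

q_1* = 1.8981, q_2* = 2.8472

Leontief preferences: the optimum is at the kink where q_1/2 = q_2/3, i.e. q_2 = (3/2)·q_1.
Budget: p_1·q_1 + p_2·(3/2)·q_1 = I, so (2·p_1 + 3·p_2)·q_1 = 2·I.
Demand: q_1*(p_1,p_2,I) = 2·I/(2·p_1 + 3·p_2), q_2* = 3·I/(2·p_1 + 3·p_2).
Here 2·9.6 + 3·8 = 43.2, giving q_1* = 1.8981 and q_2* = 2.8472.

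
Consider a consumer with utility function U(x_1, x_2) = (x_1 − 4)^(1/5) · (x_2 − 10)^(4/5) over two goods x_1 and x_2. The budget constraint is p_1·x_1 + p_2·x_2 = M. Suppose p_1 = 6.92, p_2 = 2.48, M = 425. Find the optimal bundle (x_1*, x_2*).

x_1* = 14.7665, x_2* = 130.1677

This is Cobb-Douglas in (x_1−4, x_2−10): tangency gives 0.2·p_2·(x_2−10) = 0.8·p_1·(x_1−4).
After buying the subsistence bundle (4, 10), a share 0.2 of the remaining income goes to x_1: x_1* = 4 + 0.2·(M − 4p_1 − 10p_2)/p_1.
Discretionary income = 425 − 4·6.92 − 10·2.48 = 372.52; x_1* = 4 + 0.2·372.52/6.92 = 14.7665; x_2* = 10 + 0.8·372.52/2.48 = 130.1677.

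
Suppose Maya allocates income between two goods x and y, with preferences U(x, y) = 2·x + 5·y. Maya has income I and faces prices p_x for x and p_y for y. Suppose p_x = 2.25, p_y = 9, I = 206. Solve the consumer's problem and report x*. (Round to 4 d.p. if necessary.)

Perfect substitutes: compare marginal utility per dollar. 2/p_x vs 5/p_y → 0.8889 vs 0.5556.
x gives more utility per dollar, so spend all income on x: x* = I/p_x, y* = 0.
Numerically: x* = 91.5556, y* = 0.

x* = 91.5556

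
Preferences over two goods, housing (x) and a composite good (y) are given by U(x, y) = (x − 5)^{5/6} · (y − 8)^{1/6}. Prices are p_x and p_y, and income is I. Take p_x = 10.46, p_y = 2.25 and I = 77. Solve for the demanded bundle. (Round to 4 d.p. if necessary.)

x* = 5.5338, y* = 8.4963

Let x' = x−5, y' = y−8. MRS = 5·y'/x' = p_x/p_y.
Substituting into the budget: x* = 5 + 5/6·(I − 5·p_x − 8·p_y)/p_x, and y* = 8 + 1/6·(…)/p_y.
Discretionary income = 77 − 5·10.46 − 8·2.25 = 6.7; x* = 5 + 5/6·6.7/10.46 = 5.5338; y* = 8 + 1/6·6.7/2.25 = 8.4963.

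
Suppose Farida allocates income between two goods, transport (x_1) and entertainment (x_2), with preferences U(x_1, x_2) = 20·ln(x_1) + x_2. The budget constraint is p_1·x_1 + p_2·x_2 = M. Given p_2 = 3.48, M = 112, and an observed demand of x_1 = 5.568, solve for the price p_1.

Set MRS = p_1/p_2: (20/x_1)/1 = p_1/p_2.
So x_1*(p_1,p_2) = 20·p_2/p_1, independent of income; and x_2* = (M − 20·p_2)/p_2.
Set x_1* = 5.568 in the demand function and solve for p_1: p_1 = 12.5.

p_1 = 12.5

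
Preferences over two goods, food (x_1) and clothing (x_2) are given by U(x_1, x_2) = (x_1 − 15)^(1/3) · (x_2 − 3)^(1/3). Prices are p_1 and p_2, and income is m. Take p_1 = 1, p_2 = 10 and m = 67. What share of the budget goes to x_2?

share on x_2 = 0.6119

Let x_1' = x_1−15, x_2' = x_2−3. MRS = x_2'/x_1' = p_1/p_2.
Substituting into the budget: x_1* = 15 + 0.5·(m − 15·p_1 − 3·p_2)/p_1, and x_2* = 3 + 0.5·(…)/p_2.
Discretionary income = 67 − 15·1 − 3·10 = 22; x_1* = 15 + 0.5·22/1 = 26; x_2* = 3 + 0.5·22/10 = 4.1.
Expenditure on x_2: 10·4.1 = 41; share = 0.6119.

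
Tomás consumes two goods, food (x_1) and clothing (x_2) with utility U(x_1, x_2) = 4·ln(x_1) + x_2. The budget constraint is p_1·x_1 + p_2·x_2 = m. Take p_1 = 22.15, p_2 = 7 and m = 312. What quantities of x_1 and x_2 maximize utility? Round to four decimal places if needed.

MU_x_1 = 4/x_1, MU_x_2 = 1. Tangency: 4/x_1 = p_1/p_2.
So x_1*(p_1,p_2) = 4·p_2/p_1, independent of income; and x_2* = (m − 4·p_2)/p_2.
At the given prices: x_1* = 4·7/22.15 = 1.2641, and x_2* = 40.5714.

x_1* = 1.2641, x_2* = 40.5714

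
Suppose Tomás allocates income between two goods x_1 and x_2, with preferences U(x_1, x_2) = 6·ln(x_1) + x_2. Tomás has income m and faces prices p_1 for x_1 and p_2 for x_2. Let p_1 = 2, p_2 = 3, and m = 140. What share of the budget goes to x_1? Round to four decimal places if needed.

MU_x_1 = 6/x_1, MU_x_2 = 1. Tangency: 6/x_1 = p_1/p_2.
So x_1*(p_1,p_2) = 6·p_2/p_1, independent of income; and x_2* = (m − 6·p_2)/p_2.
At the given prices: x_1* = 6·3/2 = 9, and x_2* = 40.6667.
Expenditure on x_1: 2·9 = 18; share = 0.1286.

share on x_1 = 0.1286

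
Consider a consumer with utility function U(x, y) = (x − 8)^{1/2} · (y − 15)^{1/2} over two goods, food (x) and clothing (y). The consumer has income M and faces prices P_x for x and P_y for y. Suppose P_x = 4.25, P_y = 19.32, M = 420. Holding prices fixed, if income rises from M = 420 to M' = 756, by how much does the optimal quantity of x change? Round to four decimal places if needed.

Let x' = x−8, y' = y−15. MRS = y'/x' = P_x/P_y.
After buying the subsistence bundle (8, 15), a share 0.5 of the remaining income goes to x: x* = 8 + 0.5·(M − 8P_x − 15P_y)/P_x.
Discretionary income = 420 − 8·4.25 − 15·19.32 = 96.2; x* = 8 + 0.5·96.2/4.25 = 19.3176.
At M' = 756: x* = 58.8471. Change: 58.8471 − 19.3176 = 39.5294.

Δx* = 39.5294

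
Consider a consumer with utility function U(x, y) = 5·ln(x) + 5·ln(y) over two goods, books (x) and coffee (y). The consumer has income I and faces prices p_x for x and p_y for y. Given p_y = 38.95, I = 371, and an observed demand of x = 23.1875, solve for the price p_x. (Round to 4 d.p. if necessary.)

p_x = 8

MU_x/MU_y = (5·y)/(5·x); tangency sets this equal to p_x/p_y.
Rearranging, p_y·y = p_x·x. Substituting into the budget gives p_x·x·(1 + 1) = I.
Demand: x*(p_x,p_y,I) = 0.5·I/p_x and y* = 0.5·I/p_y.
Set x* = 23.1875 in the demand function and solve for p_x: p_x = 8.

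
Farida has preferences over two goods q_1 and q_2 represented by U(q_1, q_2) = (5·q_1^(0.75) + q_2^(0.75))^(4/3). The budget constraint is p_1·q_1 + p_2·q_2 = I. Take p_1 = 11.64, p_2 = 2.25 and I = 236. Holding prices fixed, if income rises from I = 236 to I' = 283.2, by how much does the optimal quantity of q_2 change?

From the CES first-order condition, 5·(q_2/q_1)^(0.25) = p_1/p_2.
Solve for the ratio: q_2/q_1 = [(1/5)·p_1/p_2]^(4).
With the ratio pinned down, the budget gives q_1* = I/(p_1 + p_2·(q_2/q_1)) and q_2* = (q_2/q_1)·q_1*.
Numerically q_2/q_1 = 1.146045, so q_1* = 236/(11.64 + 2.25·1.146045) = 16.598 and q_2* = 1.146045·16.598 = 19.022.
At I' = 283.2: q_2* = 22.8264. Change: 22.8264 − 19.022 = 3.8044.

Δq_2* = 3.8044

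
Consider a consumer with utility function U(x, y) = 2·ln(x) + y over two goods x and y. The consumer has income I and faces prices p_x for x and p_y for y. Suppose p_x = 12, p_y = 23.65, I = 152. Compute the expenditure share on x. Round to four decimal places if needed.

At the given prices: x* = 2·23.65/12 = 3.9417, and y* = 4.4271.
Expenditure on x: 12·3.9417 = 47.3; share = 0.3112.

share on x = 0.3112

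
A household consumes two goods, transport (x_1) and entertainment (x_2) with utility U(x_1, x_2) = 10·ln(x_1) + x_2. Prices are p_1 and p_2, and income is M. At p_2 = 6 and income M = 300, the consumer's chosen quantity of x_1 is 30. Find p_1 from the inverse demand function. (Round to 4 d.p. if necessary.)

Set MRS = p_1/p_2: (10/x_1)/1 = p_1/p_2.
So x_1*(p_1,p_2) = 10·p_2/p_1, independent of income; and x_2* = (M − 10·p_2)/p_2.
Set x_1* = 30 in the demand function and solve for p_1: p_1 = 2.

p_1 = 2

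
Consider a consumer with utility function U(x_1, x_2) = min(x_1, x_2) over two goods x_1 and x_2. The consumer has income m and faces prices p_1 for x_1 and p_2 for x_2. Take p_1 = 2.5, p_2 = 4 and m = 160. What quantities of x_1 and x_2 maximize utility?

Leontief preferences: the optimum is at the kink where x_1/1 = x_2/1, i.e. x_2 = x_1.
Budget: p_1·x_1 + p_2·x_1 = m, so (p_1 + p_2)·x_1 = m.
Demand: x_1*(p_1,p_2,m) = m/(p_1 + p_2), x_2* = m/(p_1 + p_2).
Here 2.5 + 4 = 6.5, giving x_1* = 24.6154 and x_2* = 24.6154.

x_1* = 24.6154, x_2* = 24.6154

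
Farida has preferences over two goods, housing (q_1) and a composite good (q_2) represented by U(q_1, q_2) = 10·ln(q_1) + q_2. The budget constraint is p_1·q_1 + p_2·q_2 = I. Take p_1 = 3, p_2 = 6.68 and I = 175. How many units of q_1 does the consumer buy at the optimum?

q_1* = 22.2667

Set MRS = p_1/p_2: (10/q_1)/1 = p_1/p_2.
So q_1*(p_1,p_2) = 10·p_2/p_1, independent of income; and q_2* = (I − 10·p_2)/p_2.
At the given prices: q_1* = 10·6.68/3 = 22.2667.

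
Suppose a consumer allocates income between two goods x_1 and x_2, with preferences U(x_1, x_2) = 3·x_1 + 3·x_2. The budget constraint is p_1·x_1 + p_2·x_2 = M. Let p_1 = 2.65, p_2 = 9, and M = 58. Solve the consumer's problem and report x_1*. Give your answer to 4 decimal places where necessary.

Linear utility — the consumer picks whichever good has higher MU/price: 3/2.65 = 1.1321 vs 3/9 = 0.3333.
x_1 gives more utility per dollar, so spend all income on x_1: x_1* = M/p_1, x_2* = 0.
Numerically: x_1* = 21.8868, x_2* = 0.

x_1* = 21.8868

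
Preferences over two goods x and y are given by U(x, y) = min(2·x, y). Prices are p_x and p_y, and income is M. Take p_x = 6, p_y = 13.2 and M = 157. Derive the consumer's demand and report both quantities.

x* = 4.8457, y* = 9.6914

Demand: x*(p_x,p_y,M) = M/(p_x + 2·p_y), y* = 2·M/(p_x + 2·p_y).
Here 6 + 2·13.2 = 32.4, giving x* = 4.8457 and y* = 9.6914.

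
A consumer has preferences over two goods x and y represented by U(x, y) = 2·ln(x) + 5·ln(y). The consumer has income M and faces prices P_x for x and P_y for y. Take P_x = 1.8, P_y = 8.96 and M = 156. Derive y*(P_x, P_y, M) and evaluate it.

At P_x=1.8, P_y=8.96, M=156: y* = 5/7·156/8.96 = 12.4362.

y* = 12.4362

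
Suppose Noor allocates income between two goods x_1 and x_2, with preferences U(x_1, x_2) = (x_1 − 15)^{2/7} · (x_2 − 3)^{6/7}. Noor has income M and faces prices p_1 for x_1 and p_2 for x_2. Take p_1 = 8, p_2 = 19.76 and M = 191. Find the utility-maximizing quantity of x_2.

This is Cobb-Douglas in (x_1−15, x_2−3): tangency gives 2/7·p_2·(x_2−3) = 6/7·p_1·(x_1−15).
After buying the subsistence bundle (15, 3), a share 0.25 of the remaining income goes to x_1: x_1* = 15 + 0.25·(M − 15p_1 − 3p_2)/p_1.
Discretionary income = 191 − 15·8 − 3·19.76 = 11.72; x_2* = 3 + 0.75·11.72/19.76 = 3.4448.

x_2* = 3.4448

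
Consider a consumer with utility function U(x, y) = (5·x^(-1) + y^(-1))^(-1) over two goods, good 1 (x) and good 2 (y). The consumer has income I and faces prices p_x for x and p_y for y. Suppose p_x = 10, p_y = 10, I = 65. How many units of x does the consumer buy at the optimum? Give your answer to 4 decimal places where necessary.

x* = 4.4914

MRS = MU_x/MU_y = 5·(y/x)^(2). Set equal to p_x/p_y.
Hence y/x = ((1/5)·p_x/p_y)^(1/(2)), i.e. raised to the 0.5 power.
Substitute y = (y/x)·x into the budget: x* = I/(p_x + p_y·(y/x)).
Numerically y/x = 0.447214, so x* = 65/(10 + 10·0.447214) = 4.4914.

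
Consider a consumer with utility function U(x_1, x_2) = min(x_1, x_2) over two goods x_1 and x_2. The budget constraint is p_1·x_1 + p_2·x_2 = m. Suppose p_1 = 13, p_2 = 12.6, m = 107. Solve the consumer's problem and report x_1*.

With perfect complements, no substitution: consume in ratio x_1:x_2 = 1:1.
Budget: p_1·x_1 + p_2·x_1 = m, so (p_1 + p_2)·x_1 = m.
Demand: x_1*(p_1,p_2,m) = m/(p_1 + p_2), x_2* = m/(p_1 + p_2).
Here 13 + 12.6 = 25.6, giving x_1* = 4.1797.

x_1* = 4.1797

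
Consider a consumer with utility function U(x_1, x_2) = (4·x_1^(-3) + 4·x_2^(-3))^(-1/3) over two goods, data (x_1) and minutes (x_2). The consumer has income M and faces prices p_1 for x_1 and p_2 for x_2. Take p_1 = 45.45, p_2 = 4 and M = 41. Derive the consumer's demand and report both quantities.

x_1* = 0.7766, x_2* = 1.4258

Substitute x_2 = (x_2/x_1)·x_1 into the budget: x_1* = M/(p_1 + p_2·(x_2/x_1)).
Numerically x_2/x_1 = 1.835982, so x_1* = 41/(45.45 + 4·1.835982) = 0.7766 and x_2* = 1.835982·0.7766 = 1.4258.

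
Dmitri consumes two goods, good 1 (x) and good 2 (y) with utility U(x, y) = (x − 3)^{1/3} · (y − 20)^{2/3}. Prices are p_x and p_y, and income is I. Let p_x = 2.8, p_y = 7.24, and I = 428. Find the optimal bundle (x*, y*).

x* = 35.7143, y* = 45.3039

Let x' = x−3, y' = y−20. MRS = (1/2)·y'/x' = p_x/p_y.
After buying the subsistence bundle (3, 20), a share 1/3 of the remaining income goes to x: x* = 3 + 1/3·(I − 3p_x − 20p_y)/p_x.
Discretionary income = 428 − 3·2.8 − 20·7.24 = 274.8; x* = 3 + 1/3·274.8/2.8 = 35.7143; y* = 20 + 2/3·274.8/7.24 = 45.3039.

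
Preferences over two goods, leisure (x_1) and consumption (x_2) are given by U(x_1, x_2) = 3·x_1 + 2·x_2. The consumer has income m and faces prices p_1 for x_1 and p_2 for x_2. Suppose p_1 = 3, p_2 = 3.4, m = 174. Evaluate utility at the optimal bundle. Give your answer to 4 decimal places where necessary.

V = 174

Perfect substitutes: compare marginal utility per dollar. 3/p_1 vs 2/p_2 → 1 vs 0.5882.
x_1 gives more utility per dollar, so spend all income on x_1: x_1* = m/p_1, x_2* = 0.
Numerically: x_1* = 58, x_2* = 0.
Utility at the optimum: U(58, 0) = 174.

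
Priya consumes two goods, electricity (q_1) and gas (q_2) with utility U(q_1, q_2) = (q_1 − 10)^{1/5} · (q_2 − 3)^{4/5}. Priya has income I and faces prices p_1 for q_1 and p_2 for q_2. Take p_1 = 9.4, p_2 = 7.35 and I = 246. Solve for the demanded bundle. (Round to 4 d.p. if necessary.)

q_1* = 12.7649, q_2* = 17.1442

After buying the subsistence bundle (10, 3), a share 0.2 of the remaining income goes to q_1: q_1* = 10 + 0.2·(I − 10p_1 − 3p_2)/p_1.
Discretionary income = 246 − 10·9.4 − 3·7.35 = 129.95; q_1* = 10 + 0.2·129.95/9.4 = 12.7649; q_2* = 3 + 0.8·129.95/7.35 = 17.1442.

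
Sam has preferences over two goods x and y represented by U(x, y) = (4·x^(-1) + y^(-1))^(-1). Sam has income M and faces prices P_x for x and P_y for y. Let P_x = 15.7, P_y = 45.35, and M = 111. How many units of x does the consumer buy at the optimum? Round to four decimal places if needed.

x* = 3.8221

MRS = MU_x/MU_y = 4·(y/x)^(2). Set equal to P_x/P_y.
Hence y/x = ((1/4)·P_x/P_y)^(1/(2)), i.e. raised to the 0.5 power.
Substitute y = (y/x)·x into the budget: x* = M/(P_x + P_y·(y/x)).
Numerically y/x = 0.294192, so x* = 111/(15.7 + 45.35·0.294192) = 3.8221.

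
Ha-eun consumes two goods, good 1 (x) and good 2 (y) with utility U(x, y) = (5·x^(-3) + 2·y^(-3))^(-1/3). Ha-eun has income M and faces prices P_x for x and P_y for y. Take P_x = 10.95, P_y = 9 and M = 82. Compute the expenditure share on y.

share on y = 0.4071

MRS = MU_x/MU_y = (5/2)·(y/x)^(4). Set equal to P_x/P_y.
Hence y/x = ((2/5)·P_x/P_y)^(1/(4)), i.e. raised to the 0.25 power.
With the ratio pinned down, the budget gives x* = M/(P_x + P_y·(y/x)) and y* = (y/x)·x*.
Numerically y/x = 0.835233, so x* = 82/(10.95 + 9·0.835233) = 4.4403 and y* = 0.835233·4.4403 = 3.7087.
Expenditure on y: 9·3.7087 = 33.3784; share = 0.4071.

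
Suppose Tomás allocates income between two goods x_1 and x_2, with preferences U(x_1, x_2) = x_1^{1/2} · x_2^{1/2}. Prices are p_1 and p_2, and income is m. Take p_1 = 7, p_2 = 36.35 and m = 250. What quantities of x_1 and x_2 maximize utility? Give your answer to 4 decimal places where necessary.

x_1* = 17.8571, x_2* = 3.4388

Tangency: MRS = x_2/x_1 = p_1/p_2.
So 0.5·p_2·x_2 = 0.5·p_1·x_1; combined with the budget, a share 0.5 of income goes to x_1.
Demand: x_1*(p_1,p_2,m) = 0.5·m/p_1 and x_2* = 0.5·m/p_2.
At p_1=7, p_2=36.35, m=250: x_1* = 0.5·250/7 = 17.8571, x_2* = 3.4388.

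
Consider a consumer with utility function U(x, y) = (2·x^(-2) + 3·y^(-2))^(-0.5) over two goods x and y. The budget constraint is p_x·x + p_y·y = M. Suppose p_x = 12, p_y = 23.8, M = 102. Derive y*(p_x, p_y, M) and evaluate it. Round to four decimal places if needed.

From the CES first-order condition, (2/3)·(y/x)^(3) = p_x/p_y.
Hence y/x = ((3/2)·p_x/p_y)^(1/(3)), i.e. raised to the 1/3 power.
With the ratio pinned down, the budget gives x* = M/(p_x + p_y·(y/x)) and y* = (y/x)·x*.
Numerically y/x = 0.911098, so x* = 102/(12 + 23.8·0.911098) = 3.0281 and y* = 0.911098·3.0281 = 2.7589.

y* = 2.7589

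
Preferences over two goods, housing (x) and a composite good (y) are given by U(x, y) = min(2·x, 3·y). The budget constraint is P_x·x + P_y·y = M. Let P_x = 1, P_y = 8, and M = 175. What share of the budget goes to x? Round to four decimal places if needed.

With perfect complements, no substitution: consume in ratio x:y = 3:2.
Budget: P_x·x + P_y·(2/3)·x = M, so (3·P_x + 2·P_y)·x = 3·M.
Demand: x*(P_x,P_y,M) = 3·M/(3·P_x + 2·P_y), y* = 2·M/(3·P_x + 2·P_y).
Here 3·1 + 2·8 = 19, giving x* = 27.6316 and y* = 18.4211.
Expenditure on x: 1·27.6316 = 27.6316; share = 0.1579.

share on x = 0.1579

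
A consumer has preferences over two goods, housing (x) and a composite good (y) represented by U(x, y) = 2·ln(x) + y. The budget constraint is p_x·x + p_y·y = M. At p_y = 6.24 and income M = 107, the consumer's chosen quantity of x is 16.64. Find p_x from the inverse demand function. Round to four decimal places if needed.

p_x = 0.75

Set MRS = p_x/p_y: (2/x)/1 = p_x/p_y.
So x*(p_x,p_y) = 2·p_y/p_x, independent of income; and y* = (M − 2·p_y)/p_y.
Set x* = 16.64 in the demand function and solve for p_x: p_x = 0.75.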